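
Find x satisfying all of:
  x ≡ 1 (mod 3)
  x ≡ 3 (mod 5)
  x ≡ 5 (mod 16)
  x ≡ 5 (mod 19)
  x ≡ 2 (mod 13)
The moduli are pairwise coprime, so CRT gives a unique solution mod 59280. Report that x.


Product of moduli M = 3 · 5 · 16 · 19 · 13 = 59280.
Merge one congruence at a time:
  Start: x ≡ 1 (mod 3).
  Combine with x ≡ 3 (mod 5); new modulus lcm = 15.
    Write x = 1 + 3·t and substitute into x ≡ 3 (mod 5): 3·t ≡ 3 − 1 = 2 (mod 5).
    The inverse of 3 mod 5 is 2 (since 3·2 = 6 = 1·5 + 1), so t ≡ 2·2 = 4 ≡ 4 (mod 5).
    Then x = 1 + 3·4 = 13, valid modulo lcm(3, 5) = 15: x ≡ 13 (mod 15).
  Combine with x ≡ 5 (mod 16); new modulus lcm = 240.
    Write x = 13 + 15·t and substitute into x ≡ 5 (mod 16): 15·t ≡ 5 − 13 = -8 (mod 16).
    Reduce coefficients mod 16: 15·t ≡ 8 (mod 16).
    The inverse of 15 mod 16 is 15 (since 15·15 = 225 = 14·16 + 1), so t ≡ 15·8 = 120 ≡ 8 (mod 16).
    Then x = 13 + 15·8 = 133, valid modulo lcm(15, 16) = 240: x ≡ 133 (mod 240).
  Combine with x ≡ 5 (mod 19); new modulus lcm = 4560.
    Write x = 133 + 240·t and substitute into x ≡ 5 (mod 19): 240·t ≡ 5 − 133 = -128 (mod 19).
    Reduce coefficients mod 19: 12·t ≡ 5 (mod 19).
    The inverse of 12 mod 19 is 8 (since 12·8 = 96 = 5·19 + 1), so t ≡ 8·5 = 40 ≡ 2 (mod 19).
    Then x = 133 + 240·2 = 613, valid modulo lcm(240, 19) = 4560: x ≡ 613 (mod 4560).
  Combine with x ≡ 2 (mod 13); new modulus lcm = 59280.
    Write x = 613 + 4560·t and substitute into x ≡ 2 (mod 13): 4560·t ≡ 2 − 613 = -611 (mod 13).
    Reduce coefficients mod 13: 10·t ≡ 0 (mod 13).
    The inverse of 10 mod 13 is 4 (since 10·4 = 40 = 3·13 + 1), so t ≡ 4·0 = 0 ≡ 0 (mod 13).
    Then x = 613 + 4560·0 = 613, valid modulo lcm(4560, 13) = 59280: x ≡ 613 (mod 59280).
Verify against each original: 613 mod 3 = 1, 613 mod 5 = 3, 613 mod 16 = 5, 613 mod 19 = 5, 613 mod 13 = 2.

x ≡ 613 (mod 59280).


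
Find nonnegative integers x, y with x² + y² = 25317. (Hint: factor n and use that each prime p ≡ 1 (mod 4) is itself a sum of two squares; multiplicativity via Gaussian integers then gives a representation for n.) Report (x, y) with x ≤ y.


Step 1: Factor n = 25317 = 3^2 · 29 · 97.
Step 2: Check the mod-4 condition on each prime factor: 3 ≡ 3 (mod 4), exponent 2 (must be even); 29 ≡ 1 (mod 4), exponent 1; 97 ≡ 1 (mod 4), exponent 1.
All primes ≡ 3 (mod 4) appear to even exponent (or don't appear), so by the two-squares theorem n IS expressible as a sum of two squares.
Step 3: Build a representation. Group n = k² · m with k = 3 and m = 29 · 97 = 2813 (a product of primes ≡ 1 (mod 4)); a representation of m scales to one of n via (k·x)² + (k·y)² = k²(x² + y²). Each prime p ≡ 1 (mod 4) is itself a sum of two squares; find a² by testing p − a² for a perfect square:
  29: 29 − 1² = 28, 29 − 2² = 25 = 5² ⇒ 29 = 2² + 5².
  97: 97 − 1² = 96, 97 − 2² = 93, 97 − 3² = 88, 97 − 4² = 81 = 9² ⇒ 97 = 4² + 9².
  Combine using the Brahmagupta–Fibonacci identity (a² + b²)(c² + d²) = (ac − bd)² + (ad + bc)² = (ac + bd)² + (ad − bc)²:
  29 · 97 = 2813: from (2² + 5²)(4² + 9²), take (2·4 − 5·9, 2·9 + 5·4) = (8 − 45, 18 + 20) = (-37, 38); dropping signs (only squares matter) gives (37, 38); check 37² + 38² = 1369 + 1444 = 2813 ✓.
  Scale by k = 3: (3·37, 3·38) = (111, 114).
Step 4: Order so x ≤ y and verify: 111² + 114² = 12321 + 12996 = 25317 = n. ✓

n = 25317 = 111² + 114² (one valid representation with x ≤ y).


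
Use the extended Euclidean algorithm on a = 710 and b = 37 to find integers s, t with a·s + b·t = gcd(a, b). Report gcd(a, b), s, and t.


Euclidean algorithm on (710, 37) — divide until remainder is 0:
  710 = 19 · 37 + 7
  37 = 5 · 7 + 2
  7 = 3 · 2 + 1
  2 = 2 · 1 + 0
gcd(710, 37) = 1.
Track Bezout coefficients alongside the remainders: start with r₀ = 710 = a·1 + b·0 (s = 1, t = 0) and r₁ = 37 = a·0 + b·1 (s = 0, t = 1); each new remainder r_{k+1} = r_{k-1} − q_k·r_k inherits s_{k+1} = s_{k-1} − q_k·s_k, t_{k+1} = t_{k-1} − q_k·t_k, so r_k = a·s_k + b·t_k at every step:
  q = 19: r = 7, s = 1 − 19·0 = 1, t = 0 − 19·1 = -19  (check: 710·1 + 37·(-19) = 7)
  q = 5: r = 2, s = 0 − 5·1 = -5, t = 1 − 5·(-19) = 96  (check: 710·(-5) + 37·96 = 2)
  q = 3: r = 1, s = 1 − 3·(-5) = 16, t = -19 − 3·96 = -307  (check: 710·16 + 37·(-307) = 1)
The row with r = 1 (the gcd) gives the Bezout coefficients s = 16, t = -307.
Result: 710 · (16) + 37 · (-307) = 1.

gcd(710, 37) = 1; s = 16, t = -307 (check: 710·16 + 37·(-307) = 1).


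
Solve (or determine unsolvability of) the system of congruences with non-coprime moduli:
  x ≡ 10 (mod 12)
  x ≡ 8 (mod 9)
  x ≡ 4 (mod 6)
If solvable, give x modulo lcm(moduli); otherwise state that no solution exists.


Moduli 12, 9, 6 are not pairwise coprime, so CRT works modulo lcm(m_i) when all pairwise compatibility conditions hold.
Pairwise compatibility: gcd(m_i, m_j) must divide a_i - a_j for every pair.
Merge one congruence at a time:
  Start: x ≡ 10 (mod 12).
  Combine with x ≡ 8 (mod 9): gcd(12, 9) = 3, and 8 - 10 = -2 is NOT divisible by 3.
    ⇒ system is inconsistent (no integer solution).

No solution (the system is inconsistent).


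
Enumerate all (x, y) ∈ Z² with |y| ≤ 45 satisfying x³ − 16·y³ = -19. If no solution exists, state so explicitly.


The equation is x³ - 16y³ = -19. For fixed y, x³ = 16·y³ − 19, so a solution requires the RHS to be a perfect cube.
Strategy: iterate y from -45 to 45, compute RHS = 16·y³ − 19, and check whether it is a (positive or negative) perfect cube.
Check small values of y:
  y = 0: RHS = -19 is not a perfect cube.
  y = 1: RHS = -3 is not a perfect cube.
  y = -1: RHS = -35 is not a perfect cube.
  y = 2: RHS = 109 is not a perfect cube.
  y = -2: RHS = -147 is not a perfect cube.
  y = 3: RHS = 413 is not a perfect cube.
  y = -3: RHS = -451 is not a perfect cube.
Continuing the search up to |y| = 45 finds no solutions either.
No (x, y) in the scanned range satisfies the equation.

No integer solutions with |y| ≤ 45.


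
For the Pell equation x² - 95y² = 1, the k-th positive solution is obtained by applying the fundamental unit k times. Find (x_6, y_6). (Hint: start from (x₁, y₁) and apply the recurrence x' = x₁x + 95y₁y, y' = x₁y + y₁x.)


Step 1: Find the fundamental solution (x₁, y₁) of x² - 95y² = 1.
  Expand √95 as a continued fraction. a₀ = ⌊√95⌋ = 9; iterate m_{k+1} = d_k·a_k − m_k, d_{k+1} = (95 − m_{k+1}²)/d_k, a_{k+1} = ⌊(a₀ + m_{k+1})/d_{k+1}⌋ (starting m₀ = 0, d₀ = 1), with convergents p_k = a_k·p_{k-1} + p_{k-2}, q_k = a_k·q_{k-1} + q_{k-2} (p₋₁ = 1, q₋₁ = 0):
  k = 0: a₀ = 9; p₀/q₀ = 9/1; p₀² − 95·q₀² = 81 − 95 = -14.
  k = 1: m = 9, d = 14, a = ⌊(9 + 9)/14⌋ = 1; p/q = (1·9 + 1)/(1·1 + 0) = 10/1; p² − 95·q² = 100 − 95 = 5.
  k = 2: m = 5, d = 5, a = ⌊(9 + 5)/5⌋ = 2; p/q = (2·10 + 9)/(2·1 + 1) = 29/3; p² − 95·q² = 841 − 855 = -14.
  k = 3: m = 5, d = 14, a = ⌊(9 + 5)/14⌋ = 1; p/q = (1·29 + 10)/(1·3 + 1) = 39/4; p² − 95·q² = 1521 − 1520 = 1.
  The first convergent with p² − 95·q² = 1 gives the fundamental solution (x₁, y₁) = (39, 4).
Step 2: Apply the recurrence (x_{n+1}, y_{n+1}) = (x₁x_n + 95y₁y_n, x₁y_n + y₁x_n) repeatedly.
  From (x_1, y_1) = (39, 4): x_2 = 39·39 + 95·4·4 = 3041; y_2 = 39·4 + 4·39 = 312.
  From (x_2, y_2) = (3041, 312): x_3 = 39·3041 + 95·4·312 = 237159; y_3 = 39·312 + 4·3041 = 24332.
  From (x_3, y_3) = (237159, 24332): x_4 = 39·237159 + 95·4·24332 = 18495361; y_4 = 39·24332 + 4·237159 = 1897584.
  From (x_4, y_4) = (18495361, 1897584): x_5 = 39·18495361 + 95·4·1897584 = 1442400999; y_5 = 39·1897584 + 4·18495361 = 147987220.
  From (x_5, y_5) = (1442400999, 147987220): x_6 = 39·1442400999 + 95·4·147987220 = 112488782561; y_6 = 39·147987220 + 4·1442400999 = 11541105576.
Step 3: Verify x_6² - 95·y_6² = 12653726202055937718721 - 12653726202055937718720 = 1 (should be 1). ✓

(x_1, y_1) = (39, 4); (x_6, y_6) = (112488782561, 11541105576).


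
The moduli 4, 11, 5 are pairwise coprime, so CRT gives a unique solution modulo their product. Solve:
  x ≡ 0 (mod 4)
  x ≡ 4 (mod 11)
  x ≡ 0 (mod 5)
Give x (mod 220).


Moduli 4, 11, 5 are pairwise coprime; by CRT there is a unique solution modulo M = 4 · 11 · 5 = 220.
Solve pairwise, accumulating the modulus:
  Start with x ≡ 0 (mod 4).
  Combine with x ≡ 4 (mod 11): since gcd(4, 11) = 1, we get a unique residue mod 44.
    Write x = 0 + 4·t and substitute into x ≡ 4 (mod 11): 4·t ≡ 4 − 0 = 4 (mod 11).
    The inverse of 4 mod 11 is 3 (since 4·3 = 12 = 1·11 + 1), so t ≡ 3·4 = 12 ≡ 1 (mod 11).
    Then x = 0 + 4·1 = 4, valid modulo lcm(4, 11) = 44: x ≡ 4 (mod 44).
  Combine with x ≡ 0 (mod 5): since gcd(44, 5) = 1, we get a unique residue mod 220.
    Write x = 4 + 44·t and substitute into x ≡ 0 (mod 5): 44·t ≡ 0 − 4 = -4 (mod 5).
    Reduce coefficients mod 5: 4·t ≡ 1 (mod 5).
    The inverse of 4 mod 5 is 4 (since 4·4 = 16 = 3·5 + 1), so t ≡ 4·1 = 4 ≡ 4 (mod 5).
    Then x = 4 + 44·4 = 180, valid modulo lcm(44, 5) = 220: x ≡ 180 (mod 220).
Verify: 180 mod 4 = 0 ✓, 180 mod 11 = 4 ✓, 180 mod 5 = 0 ✓.

x ≡ 180 (mod 220).


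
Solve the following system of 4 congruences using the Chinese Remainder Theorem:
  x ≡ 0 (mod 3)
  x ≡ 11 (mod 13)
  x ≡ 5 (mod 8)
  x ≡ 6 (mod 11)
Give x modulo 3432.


Product of moduli M = 3 · 13 · 8 · 11 = 3432.
Merge one congruence at a time:
  Start: x ≡ 0 (mod 3).
  Combine with x ≡ 11 (mod 13); new modulus lcm = 39.
    Write x = 0 + 3·t and substitute into x ≡ 11 (mod 13): 3·t ≡ 11 − 0 = 11 (mod 13).
    The inverse of 3 mod 13 is 9 (since 3·9 = 27 = 2·13 + 1), so t ≡ 9·11 = 99 ≡ 8 (mod 13).
    Then x = 0 + 3·8 = 24, valid modulo lcm(3, 13) = 39: x ≡ 24 (mod 39).
  Combine with x ≡ 5 (mod 8); new modulus lcm = 312.
    Write x = 24 + 39·t and substitute into x ≡ 5 (mod 8): 39·t ≡ 5 − 24 = -19 (mod 8).
    Reduce coefficients mod 8: 7·t ≡ 5 (mod 8).
    The inverse of 7 mod 8 is 7 (since 7·7 = 49 = 6·8 + 1), so t ≡ 7·5 = 35 ≡ 3 (mod 8).
    Then x = 24 + 39·3 = 141, valid modulo lcm(39, 8) = 312: x ≡ 141 (mod 312).
  Combine with x ≡ 6 (mod 11); new modulus lcm = 3432.
    Write x = 141 + 312·t and substitute into x ≡ 6 (mod 11): 312·t ≡ 6 − 141 = -135 (mod 11).
    Reduce coefficients mod 11: 4·t ≡ 8 (mod 11).
    The inverse of 4 mod 11 is 3 (since 4·3 = 12 = 1·11 + 1), so t ≡ 3·8 = 24 ≡ 2 (mod 11).
    Then x = 141 + 312·2 = 765, valid modulo lcm(312, 11) = 3432: x ≡ 765 (mod 3432).
Verify against each original: 765 mod 3 = 0, 765 mod 13 = 11, 765 mod 8 = 5, 765 mod 11 = 6.

x ≡ 765 (mod 3432).


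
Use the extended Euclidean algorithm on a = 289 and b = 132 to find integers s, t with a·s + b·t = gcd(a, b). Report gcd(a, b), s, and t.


Euclidean algorithm on (289, 132) — divide until remainder is 0:
  289 = 2 · 132 + 25
  132 = 5 · 25 + 7
  25 = 3 · 7 + 4
  7 = 1 · 4 + 3
  4 = 1 · 3 + 1
  3 = 3 · 1 + 0
gcd(289, 132) = 1.
Track Bezout coefficients alongside the remainders: start with r₀ = 289 = a·1 + b·0 (s = 1, t = 0) and r₁ = 132 = a·0 + b·1 (s = 0, t = 1); each new remainder r_{k+1} = r_{k-1} − q_k·r_k inherits s_{k+1} = s_{k-1} − q_k·s_k, t_{k+1} = t_{k-1} − q_k·t_k, so r_k = a·s_k + b·t_k at every step:
  q = 2: r = 25, s = 1 − 2·0 = 1, t = 0 − 2·1 = -2  (check: 289·1 + 132·(-2) = 25)
  q = 5: r = 7, s = 0 − 5·1 = -5, t = 1 − 5·(-2) = 11  (check: 289·(-5) + 132·11 = 7)
  q = 3: r = 4, s = 1 − 3·(-5) = 16, t = -2 − 3·11 = -35  (check: 289·16 + 132·(-35) = 4)
  q = 1: r = 3, s = -5 − 1·16 = -21, t = 11 − 1·(-35) = 46  (check: 289·(-21) + 132·46 = 3)
  q = 1: r = 1, s = 16 − 1·(-21) = 37, t = -35 − 1·46 = -81  (check: 289·37 + 132·(-81) = 1)
The row with r = 1 (the gcd) gives the Bezout coefficients s = 37, t = -81.
Result: 289 · (37) + 132 · (-81) = 1.

gcd(289, 132) = 1; s = 37, t = -81 (check: 289·37 + 132·(-81) = 1).


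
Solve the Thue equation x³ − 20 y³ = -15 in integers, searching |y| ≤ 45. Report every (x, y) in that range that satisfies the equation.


The equation is x³ - 20y³ = -15. For fixed y, x³ = 20·y³ − 15, so a solution requires the RHS to be a perfect cube.
Strategy: iterate y from -45 to 45, compute RHS = 20·y³ − 15, and check whether it is a (positive or negative) perfect cube.
Check small values of y:
  y = 0: RHS = -15 is not a perfect cube.
  y = 1: RHS = 5 is not a perfect cube.
  y = -1: RHS = -35 is not a perfect cube.
  y = 2: RHS = 145 is not a perfect cube.
  y = -2: RHS = -175 is not a perfect cube.
  y = 3: RHS = 525 is not a perfect cube.
  y = -3: RHS = -555 is not a perfect cube.
Continuing the search up to |y| = 45 finds no solutions either.
No (x, y) in the scanned range satisfies the equation.

No integer solutions with |y| ≤ 45.


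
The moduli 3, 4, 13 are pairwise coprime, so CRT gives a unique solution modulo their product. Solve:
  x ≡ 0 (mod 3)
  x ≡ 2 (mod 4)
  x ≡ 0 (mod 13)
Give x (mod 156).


Moduli 3, 4, 13 are pairwise coprime; by CRT there is a unique solution modulo M = 3 · 4 · 13 = 156.
Solve pairwise, accumulating the modulus:
  Start with x ≡ 0 (mod 3).
  Combine with x ≡ 2 (mod 4): since gcd(3, 4) = 1, we get a unique residue mod 12.
    Write x = 0 + 3·t and substitute into x ≡ 2 (mod 4): 3·t ≡ 2 − 0 = 2 (mod 4).
    The inverse of 3 mod 4 is 3 (since 3·3 = 9 = 2·4 + 1), so t ≡ 3·2 = 6 ≡ 2 (mod 4).
    Then x = 0 + 3·2 = 6, valid modulo lcm(3, 4) = 12: x ≡ 6 (mod 12).
  Combine with x ≡ 0 (mod 13): since gcd(12, 13) = 1, we get a unique residue mod 156.
    Write x = 6 + 12·t and substitute into x ≡ 0 (mod 13): 12·t ≡ 0 − 6 = -6 (mod 13).
    Reduce coefficients mod 13: 12·t ≡ 7 (mod 13).
    The inverse of 12 mod 13 is 12 (since 12·12 = 144 = 11·13 + 1), so t ≡ 12·7 = 84 ≡ 6 (mod 13).
    Then x = 6 + 12·6 = 78, valid modulo lcm(12, 13) = 156: x ≡ 78 (mod 156).
Verify: 78 mod 3 = 0 ✓, 78 mod 4 = 2 ✓, 78 mod 13 = 0 ✓.

x ≡ 78 (mod 156).


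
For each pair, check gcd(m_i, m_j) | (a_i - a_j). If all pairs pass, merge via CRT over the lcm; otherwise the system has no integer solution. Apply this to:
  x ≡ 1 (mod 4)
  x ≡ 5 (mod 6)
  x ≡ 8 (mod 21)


Moduli 4, 6, 21 are not pairwise coprime, so CRT works modulo lcm(m_i) when all pairwise compatibility conditions hold.
Pairwise compatibility: gcd(m_i, m_j) must divide a_i - a_j for every pair.
Merge one congruence at a time:
  Start: x ≡ 1 (mod 4).
  Combine with x ≡ 5 (mod 6): gcd(4, 6) = 2; 5 - 1 = 4, which IS divisible by 2, so compatible.
    Write x = 1 + 4·t and substitute into x ≡ 5 (mod 6): 4·t ≡ 5 − 1 = 4 (mod 6).
    Divide the congruence (and modulus) by g = 2: 2·t ≡ 2 (mod 3).
    The inverse of 2 mod 3 is 2 (since 2·2 = 4 = 1·3 + 1), so t ≡ 2·2 = 4 ≡ 1 (mod 3).
    Then x = 1 + 4·1 = 5, valid modulo lcm(4, 6) = 12: x ≡ 5 (mod 12).
  Combine with x ≡ 8 (mod 21): gcd(12, 21) = 3; 8 - 5 = 3, which IS divisible by 3, so compatible.
    Write x = 5 + 12·t and substitute into x ≡ 8 (mod 21): 12·t ≡ 8 − 5 = 3 (mod 21).
    Divide the congruence (and modulus) by g = 3: 4·t ≡ 1 (mod 7).
    The inverse of 4 mod 7 is 2 (since 4·2 = 8 = 1·7 + 1), so t ≡ 2·1 = 2 ≡ 2 (mod 7).
    Then x = 5 + 12·2 = 29, valid modulo lcm(12, 21) = 84: x ≡ 29 (mod 84).
Verify: 29 mod 4 = 1, 29 mod 6 = 5, 29 mod 21 = 8.

x ≡ 29 (mod 84).


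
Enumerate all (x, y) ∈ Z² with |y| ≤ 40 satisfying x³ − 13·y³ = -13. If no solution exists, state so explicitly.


The equation is x³ - 13y³ = -13. For fixed y, x³ = 13·y³ − 13, so a solution requires the RHS to be a perfect cube.
Strategy: iterate y from -40 to 40, compute RHS = 13·y³ − 13, and check whether it is a (positive or negative) perfect cube.
Check small values of y:
  y = 0: RHS = -13 is not a perfect cube.
  y = 1: RHS = 0 = (0)³ ⇒ x = 0 works.
  y = -1: RHS = -26 is not a perfect cube.
  y = 2: RHS = 91 is not a perfect cube.
  y = -2: RHS = -117 is not a perfect cube.
  y = 3: RHS = 338 is not a perfect cube.
  y = -3: RHS = -364 is not a perfect cube.
Continuing the search up to |y| = 40 finds no further solutions beyond those listed.
Collected solutions: (0, 1).

Solutions (with |y| ≤ 40): (0, 1).


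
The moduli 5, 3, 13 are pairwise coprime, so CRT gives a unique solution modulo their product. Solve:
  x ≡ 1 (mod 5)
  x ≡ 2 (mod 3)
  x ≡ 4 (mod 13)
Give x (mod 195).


Moduli 5, 3, 13 are pairwise coprime; by CRT there is a unique solution modulo M = 5 · 3 · 13 = 195.
Solve pairwise, accumulating the modulus:
  Start with x ≡ 1 (mod 5).
  Combine with x ≡ 2 (mod 3): since gcd(5, 3) = 1, we get a unique residue mod 15.
    Write x = 1 + 5·t and substitute into x ≡ 2 (mod 3): 5·t ≡ 2 − 1 = 1 (mod 3).
    Reduce coefficients mod 3: 2·t ≡ 1 (mod 3).
    The inverse of 2 mod 3 is 2 (since 2·2 = 4 = 1·3 + 1), so t ≡ 2·1 = 2 ≡ 2 (mod 3).
    Then x = 1 + 5·2 = 11, valid modulo lcm(5, 3) = 15: x ≡ 11 (mod 15).
  Combine with x ≡ 4 (mod 13): since gcd(15, 13) = 1, we get a unique residue mod 195.
    Write x = 11 + 15·t and substitute into x ≡ 4 (mod 13): 15·t ≡ 4 − 11 = -7 (mod 13).
    Reduce coefficients mod 13: 2·t ≡ 6 (mod 13).
    The inverse of 2 mod 13 is 7 (since 2·7 = 14 = 1·13 + 1), so t ≡ 7·6 = 42 ≡ 3 (mod 13).
    Then x = 11 + 15·3 = 56, valid modulo lcm(15, 13) = 195: x ≡ 56 (mod 195).
Verify: 56 mod 5 = 1 ✓, 56 mod 3 = 2 ✓, 56 mod 13 = 4 ✓.

x ≡ 56 (mod 195).


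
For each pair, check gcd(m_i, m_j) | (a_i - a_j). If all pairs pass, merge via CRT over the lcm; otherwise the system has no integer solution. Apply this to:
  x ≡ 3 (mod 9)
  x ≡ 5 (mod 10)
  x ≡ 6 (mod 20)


Moduli 9, 10, 20 are not pairwise coprime, so CRT works modulo lcm(m_i) when all pairwise compatibility conditions hold.
Pairwise compatibility: gcd(m_i, m_j) must divide a_i - a_j for every pair.
Merge one congruence at a time:
  Start: x ≡ 3 (mod 9).
  Combine with x ≡ 5 (mod 10): gcd(9, 10) = 1; 5 - 3 = 2, which IS divisible by 1, so compatible.
    Write x = 3 + 9·t and substitute into x ≡ 5 (mod 10): 9·t ≡ 5 − 3 = 2 (mod 10).
    The inverse of 9 mod 10 is 9 (since 9·9 = 81 = 8·10 + 1), so t ≡ 9·2 = 18 ≡ 8 (mod 10).
    Then x = 3 + 9·8 = 75, valid modulo lcm(9, 10) = 90: x ≡ 75 (mod 90).
  Combine with x ≡ 6 (mod 20): gcd(90, 20) = 10, and 6 - 75 = -69 is NOT divisible by 10.
    ⇒ system is inconsistent (no integer solution).

No solution (the system is inconsistent).


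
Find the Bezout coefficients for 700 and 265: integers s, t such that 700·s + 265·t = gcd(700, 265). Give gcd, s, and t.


Euclidean algorithm on (700, 265) — divide until remainder is 0:
  700 = 2 · 265 + 170
  265 = 1 · 170 + 95
  170 = 1 · 95 + 75
  95 = 1 · 75 + 20
  75 = 3 · 20 + 15
  20 = 1 · 15 + 5
  15 = 3 · 5 + 0
gcd(700, 265) = 5.
Track Bezout coefficients alongside the remainders: start with r₀ = 700 = a·1 + b·0 (s = 1, t = 0) and r₁ = 265 = a·0 + b·1 (s = 0, t = 1); each new remainder r_{k+1} = r_{k-1} − q_k·r_k inherits s_{k+1} = s_{k-1} − q_k·s_k, t_{k+1} = t_{k-1} − q_k·t_k, so r_k = a·s_k + b·t_k at every step:
  q = 2: r = 170, s = 1 − 2·0 = 1, t = 0 − 2·1 = -2  (check: 700·1 + 265·(-2) = 170)
  q = 1: r = 95, s = 0 − 1·1 = -1, t = 1 − 1·(-2) = 3  (check: 700·(-1) + 265·3 = 95)
  q = 1: r = 75, s = 1 − 1·(-1) = 2, t = -2 − 1·3 = -5  (check: 700·2 + 265·(-5) = 75)
  q = 1: r = 20, s = -1 − 1·2 = -3, t = 3 − 1·(-5) = 8  (check: 700·(-3) + 265·8 = 20)
  q = 3: r = 15, s = 2 − 3·(-3) = 11, t = -5 − 3·8 = -29  (check: 700·11 + 265·(-29) = 15)
  q = 1: r = 5, s = -3 − 1·11 = -14, t = 8 − 1·(-29) = 37  (check: 700·(-14) + 265·37 = 5)
The row with r = 5 (the gcd) gives the Bezout coefficients s = -14, t = 37.
Result: 700 · (-14) + 265 · (37) = 5.

gcd(700, 265) = 5; s = -14, t = 37 (check: 700·(-14) + 265·37 = 5).


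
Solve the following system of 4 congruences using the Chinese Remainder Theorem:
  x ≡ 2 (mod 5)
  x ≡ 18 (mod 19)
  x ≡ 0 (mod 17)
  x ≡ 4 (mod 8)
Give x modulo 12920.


Product of moduli M = 5 · 19 · 17 · 8 = 12920.
Merge one congruence at a time:
  Start: x ≡ 2 (mod 5).
  Combine with x ≡ 18 (mod 19); new modulus lcm = 95.
    Write x = 2 + 5·t and substitute into x ≡ 18 (mod 19): 5·t ≡ 18 − 2 = 16 (mod 19).
    The inverse of 5 mod 19 is 4 (since 5·4 = 20 = 1·19 + 1), so t ≡ 4·16 = 64 ≡ 7 (mod 19).
    Then x = 2 + 5·7 = 37, valid modulo lcm(5, 19) = 95: x ≡ 37 (mod 95).
  Combine with x ≡ 0 (mod 17); new modulus lcm = 1615.
    Write x = 37 + 95·t and substitute into x ≡ 0 (mod 17): 95·t ≡ 0 − 37 = -37 (mod 17).
    Reduce coefficients mod 17: 10·t ≡ 14 (mod 17).
    The inverse of 10 mod 17 is 12 (since 10·12 = 120 = 7·17 + 1), so t ≡ 12·14 = 168 ≡ 15 (mod 17).
    Then x = 37 + 95·15 = 1462, valid modulo lcm(95, 17) = 1615: x ≡ 1462 (mod 1615).
  Combine with x ≡ 4 (mod 8); new modulus lcm = 12920.
    Write x = 1462 + 1615·t and substitute into x ≡ 4 (mod 8): 1615·t ≡ 4 − 1462 = -1458 (mod 8).
    Reduce coefficients mod 8: 7·t ≡ 6 (mod 8).
    The inverse of 7 mod 8 is 7 (since 7·7 = 49 = 6·8 + 1), so t ≡ 7·6 = 42 ≡ 2 (mod 8).
    Then x = 1462 + 1615·2 = 4692, valid modulo lcm(1615, 8) = 12920: x ≡ 4692 (mod 12920).
Verify against each original: 4692 mod 5 = 2, 4692 mod 19 = 18, 4692 mod 17 = 0, 4692 mod 8 = 4.

x ≡ 4692 (mod 12920).


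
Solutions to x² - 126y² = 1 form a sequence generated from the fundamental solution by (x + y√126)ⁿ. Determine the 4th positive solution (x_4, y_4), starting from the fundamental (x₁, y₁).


Step 1: Find the fundamental solution (x₁, y₁) of x² - 126y² = 1.
  Expand √126 as a continued fraction. a₀ = ⌊√126⌋ = 11; iterate m_{k+1} = d_k·a_k − m_k, d_{k+1} = (126 − m_{k+1}²)/d_k, a_{k+1} = ⌊(a₀ + m_{k+1})/d_{k+1}⌋ (starting m₀ = 0, d₀ = 1), with convergents p_k = a_k·p_{k-1} + p_{k-2}, q_k = a_k·q_{k-1} + q_{k-2} (p₋₁ = 1, q₋₁ = 0):
  k = 0: a₀ = 11; p₀/q₀ = 11/1; p₀² − 126·q₀² = 121 − 126 = -5.
  k = 1: m = 11, d = 5, a = ⌊(11 + 11)/5⌋ = 4; p/q = (4·11 + 1)/(4·1 + 0) = 45/4; p² − 126·q² = 2025 − 2016 = 9.
  k = 2: m = 9, d = 9, a = ⌊(11 + 9)/9⌋ = 2; p/q = (2·45 + 11)/(2·4 + 1) = 101/9; p² − 126·q² = 10201 − 10206 = -5.
  k = 3: m = 9, d = 5, a = ⌊(11 + 9)/5⌋ = 4; p/q = (4·101 + 45)/(4·9 + 4) = 449/40; p² − 126·q² = 201601 − 201600 = 1.
  The first convergent with p² − 126·q² = 1 gives the fundamental solution (x₁, y₁) = (449, 40).
Step 2: Apply the recurrence (x_{n+1}, y_{n+1}) = (x₁x_n + 126y₁y_n, x₁y_n + y₁x_n) repeatedly.
  From (x_1, y_1) = (449, 40): x_2 = 449·449 + 126·40·40 = 403201; y_2 = 449·40 + 40·449 = 35920.
  From (x_2, y_2) = (403201, 35920): x_3 = 449·403201 + 126·40·35920 = 362074049; y_3 = 449·35920 + 40·403201 = 32256120.
  From (x_3, y_3) = (362074049, 32256120): x_4 = 449·362074049 + 126·40·32256120 = 325142092801; y_4 = 449·32256120 + 40·362074049 = 28965959840.
Step 3: Verify x_4² - 126·y_4² = 105717380511014096025601 - 105717380511014096025600 = 1 (should be 1). ✓

(x_1, y_1) = (449, 40); (x_4, y_4) = (325142092801, 28965959840).


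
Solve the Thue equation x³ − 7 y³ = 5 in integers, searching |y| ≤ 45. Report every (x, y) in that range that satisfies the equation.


The equation is x³ - 7y³ = 5. For fixed y, x³ = 7·y³ + 5, so a solution requires the RHS to be a perfect cube.
Strategy: iterate y from -45 to 45, compute RHS = 7·y³ + 5, and check whether it is a (positive or negative) perfect cube.
Check small values of y:
  y = 0: RHS = 5 is not a perfect cube.
  y = 1: RHS = 12 is not a perfect cube.
  y = -1: RHS = -2 is not a perfect cube.
  y = 2: RHS = 61 is not a perfect cube.
  y = -2: RHS = -51 is not a perfect cube.
  y = 3: RHS = 194 is not a perfect cube.
  y = -3: RHS = -184 is not a perfect cube.
Continuing the search up to |y| = 45 finds no solutions either.
No (x, y) in the scanned range satisfies the equation.

No integer solutions with |y| ≤ 45.


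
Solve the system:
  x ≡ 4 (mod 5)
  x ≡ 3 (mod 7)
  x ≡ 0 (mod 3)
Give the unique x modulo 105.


Moduli 5, 7, 3 are pairwise coprime; by CRT there is a unique solution modulo M = 5 · 7 · 3 = 105.
Solve pairwise, accumulating the modulus:
  Start with x ≡ 4 (mod 5).
  Combine with x ≡ 3 (mod 7): since gcd(5, 7) = 1, we get a unique residue mod 35.
    Write x = 4 + 5·t and substitute into x ≡ 3 (mod 7): 5·t ≡ 3 − 4 = -1 (mod 7).
    Reduce coefficients mod 7: 5·t ≡ 6 (mod 7).
    The inverse of 5 mod 7 is 3 (since 5·3 = 15 = 2·7 + 1), so t ≡ 3·6 = 18 ≡ 4 (mod 7).
    Then x = 4 + 5·4 = 24, valid modulo lcm(5, 7) = 35: x ≡ 24 (mod 35).
  Combine with x ≡ 0 (mod 3): since gcd(35, 3) = 1, we get a unique residue mod 105.
    Write x = 24 + 35·t and substitute into x ≡ 0 (mod 3): 35·t ≡ 0 − 24 = -24 (mod 3).
    Reduce coefficients mod 3: 2·t ≡ 0 (mod 3).
    The inverse of 2 mod 3 is 2 (since 2·2 = 4 = 1·3 + 1), so t ≡ 2·0 = 0 ≡ 0 (mod 3).
    Then x = 24 + 35·0 = 24, valid modulo lcm(35, 3) = 105: x ≡ 24 (mod 105).
Verify: 24 mod 5 = 4 ✓, 24 mod 7 = 3 ✓, 24 mod 3 = 0 ✓.

x ≡ 24 (mod 105).


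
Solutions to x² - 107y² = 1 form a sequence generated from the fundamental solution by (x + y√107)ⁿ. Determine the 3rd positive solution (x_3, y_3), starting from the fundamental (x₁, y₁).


Step 1: Find the fundamental solution (x₁, y₁) of x² - 107y² = 1.
  Expand √107 as a continued fraction. a₀ = ⌊√107⌋ = 10; iterate m_{k+1} = d_k·a_k − m_k, d_{k+1} = (107 − m_{k+1}²)/d_k, a_{k+1} = ⌊(a₀ + m_{k+1})/d_{k+1}⌋ (starting m₀ = 0, d₀ = 1), with convergents p_k = a_k·p_{k-1} + p_{k-2}, q_k = a_k·q_{k-1} + q_{k-2} (p₋₁ = 1, q₋₁ = 0):
  k = 0: a₀ = 10; p₀/q₀ = 10/1; p₀² − 107·q₀² = 100 − 107 = -7.
  k = 1: m = 10, d = 7, a = ⌊(10 + 10)/7⌋ = 2; p/q = (2·10 + 1)/(2·1 + 0) = 21/2; p² − 107·q² = 441 − 428 = 13.
  k = 2: m = 4, d = 13, a = ⌊(10 + 4)/13⌋ = 1; p/q = (1·21 + 10)/(1·2 + 1) = 31/3; p² − 107·q² = 961 − 963 = -2.
  k = 3: m = 9, d = 2, a = ⌊(10 + 9)/2⌋ = 9; p/q = (9·31 + 21)/(9·3 + 2) = 300/29; p² − 107·q² = 90000 − 89987 = 13.
  k = 4: m = 9, d = 13, a = ⌊(10 + 9)/13⌋ = 1; p/q = (1·300 + 31)/(1·29 + 3) = 331/32; p² − 107·q² = 109561 − 109568 = -7.
  k = 5: m = 4, d = 7, a = ⌊(10 + 4)/7⌋ = 2; p/q = (2·331 + 300)/(2·32 + 29) = 962/93; p² − 107·q² = 925444 − 925443 = 1.
  The first convergent with p² − 107·q² = 1 gives the fundamental solution (x₁, y₁) = (962, 93).
Step 2: Apply the recurrence (x_{n+1}, y_{n+1}) = (x₁x_n + 107y₁y_n, x₁y_n + y₁x_n) repeatedly.
  From (x_1, y_1) = (962, 93): x_2 = 962·962 + 107·93·93 = 1850887; y_2 = 962·93 + 93·962 = 178932.
  From (x_2, y_2) = (1850887, 178932): x_3 = 962·1850887 + 107·93·178932 = 3561105626; y_3 = 962·178932 + 93·1850887 = 344265075.
Step 3: Verify x_3² - 107·y_3² = 12681473279528851876 - 12681473279528851875 = 1 (should be 1). ✓

(x_1, y_1) = (962, 93); (x_3, y_3) = (3561105626, 344265075).


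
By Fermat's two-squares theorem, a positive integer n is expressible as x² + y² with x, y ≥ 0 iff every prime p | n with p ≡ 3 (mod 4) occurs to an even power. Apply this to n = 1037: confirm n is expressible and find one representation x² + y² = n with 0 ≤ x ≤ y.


Step 1: Factor n = 1037 = 17 · 61.
Step 2: Check the mod-4 condition on each prime factor: 17 ≡ 1 (mod 4), exponent 1; 61 ≡ 1 (mod 4), exponent 1.
All primes ≡ 3 (mod 4) appear to even exponent (or don't appear), so by the two-squares theorem n IS expressible as a sum of two squares.
Step 3: Build a representation. Here n = 17 · 61 is a product of primes ≡ 1 (mod 4). Each prime p ≡ 1 (mod 4) is itself a sum of two squares; find a² by testing p − a² for a perfect square:
  17: 17 − 1² = 16 = 4² ⇒ 17 = 1² + 4².
  61: 61 − 1² = 60, 61 − 2² = 57, 61 − 3² = 52, 61 − 4² = 45, 61 − 5² = 36 = 6² ⇒ 61 = 5² + 6².
  Combine using the Brahmagupta–Fibonacci identity (a² + b²)(c² + d²) = (ac − bd)² + (ad + bc)² = (ac + bd)² + (ad − bc)²:
  17 · 61 = 1037: from (1² + 4²)(5² + 6²), take (1·5 − 4·6, 1·6 + 4·5) = (5 − 24, 6 + 20) = (-19, 26); dropping signs (only squares matter) gives (19, 26); check 19² + 26² = 361 + 676 = 1037 ✓.
Step 4: Order so x ≤ y and verify: 19² + 26² = 361 + 676 = 1037 = n. ✓

n = 1037 = 19² + 26² (one valid representation with x ≤ y).


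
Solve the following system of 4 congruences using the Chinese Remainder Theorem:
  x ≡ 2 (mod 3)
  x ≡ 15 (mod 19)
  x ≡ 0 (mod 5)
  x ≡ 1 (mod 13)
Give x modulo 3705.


Product of moduli M = 3 · 19 · 5 · 13 = 3705.
Merge one congruence at a time:
  Start: x ≡ 2 (mod 3).
  Combine with x ≡ 15 (mod 19); new modulus lcm = 57.
    Write x = 2 + 3·t and substitute into x ≡ 15 (mod 19): 3·t ≡ 15 − 2 = 13 (mod 19).
    The inverse of 3 mod 19 is 13 (since 3·13 = 39 = 2·19 + 1), so t ≡ 13·13 = 169 ≡ 17 (mod 19).
    Then x = 2 + 3·17 = 53, valid modulo lcm(3, 19) = 57: x ≡ 53 (mod 57).
  Combine with x ≡ 0 (mod 5); new modulus lcm = 285.
    Write x = 53 + 57·t and substitute into x ≡ 0 (mod 5): 57·t ≡ 0 − 53 = -53 (mod 5).
    Reduce coefficients mod 5: 2·t ≡ 2 (mod 5).
    The inverse of 2 mod 5 is 3 (since 2·3 = 6 = 1·5 + 1), so t ≡ 3·2 = 6 ≡ 1 (mod 5).
    Then x = 53 + 57·1 = 110, valid modulo lcm(57, 5) = 285: x ≡ 110 (mod 285).
  Combine with x ≡ 1 (mod 13); new modulus lcm = 3705.
    Write x = 110 + 285·t and substitute into x ≡ 1 (mod 13): 285·t ≡ 1 − 110 = -109 (mod 13).
    Reduce coefficients mod 13: 12·t ≡ 8 (mod 13).
    The inverse of 12 mod 13 is 12 (since 12·12 = 144 = 11·13 + 1), so t ≡ 12·8 = 96 ≡ 5 (mod 13).
    Then x = 110 + 285·5 = 1535, valid modulo lcm(285, 13) = 3705: x ≡ 1535 (mod 3705).
Verify against each original: 1535 mod 3 = 2, 1535 mod 19 = 15, 1535 mod 5 = 0, 1535 mod 13 = 1.

x ≡ 1535 (mod 3705).


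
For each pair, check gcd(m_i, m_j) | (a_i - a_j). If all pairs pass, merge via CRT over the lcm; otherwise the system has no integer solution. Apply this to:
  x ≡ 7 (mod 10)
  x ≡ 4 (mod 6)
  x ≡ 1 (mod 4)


Moduli 10, 6, 4 are not pairwise coprime, so CRT works modulo lcm(m_i) when all pairwise compatibility conditions hold.
Pairwise compatibility: gcd(m_i, m_j) must divide a_i - a_j for every pair.
Merge one congruence at a time:
  Start: x ≡ 7 (mod 10).
  Combine with x ≡ 4 (mod 6): gcd(10, 6) = 2, and 4 - 7 = -3 is NOT divisible by 2.
    ⇒ system is inconsistent (no integer solution).

No solution (the system is inconsistent).


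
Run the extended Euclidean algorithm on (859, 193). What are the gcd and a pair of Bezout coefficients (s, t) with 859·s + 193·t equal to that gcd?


Euclidean algorithm on (859, 193) — divide until remainder is 0:
  859 = 4 · 193 + 87
  193 = 2 · 87 + 19
  87 = 4 · 19 + 11
  19 = 1 · 11 + 8
  11 = 1 · 8 + 3
  8 = 2 · 3 + 2
  3 = 1 · 2 + 1
  2 = 2 · 1 + 0
gcd(859, 193) = 1.
Track Bezout coefficients alongside the remainders: start with r₀ = 859 = a·1 + b·0 (s = 1, t = 0) and r₁ = 193 = a·0 + b·1 (s = 0, t = 1); each new remainder r_{k+1} = r_{k-1} − q_k·r_k inherits s_{k+1} = s_{k-1} − q_k·s_k, t_{k+1} = t_{k-1} − q_k·t_k, so r_k = a·s_k + b·t_k at every step:
  q = 4: r = 87, s = 1 − 4·0 = 1, t = 0 − 4·1 = -4  (check: 859·1 + 193·(-4) = 87)
  q = 2: r = 19, s = 0 − 2·1 = -2, t = 1 − 2·(-4) = 9  (check: 859·(-2) + 193·9 = 19)
  q = 4: r = 11, s = 1 − 4·(-2) = 9, t = -4 − 4·9 = -40  (check: 859·9 + 193·(-40) = 11)
  q = 1: r = 8, s = -2 − 1·9 = -11, t = 9 − 1·(-40) = 49  (check: 859·(-11) + 193·49 = 8)
  q = 1: r = 3, s = 9 − 1·(-11) = 20, t = -40 − 1·49 = -89  (check: 859·20 + 193·(-89) = 3)
  q = 2: r = 2, s = -11 − 2·20 = -51, t = 49 − 2·(-89) = 227  (check: 859·(-51) + 193·227 = 2)
  q = 1: r = 1, s = 20 − 1·(-51) = 71, t = -89 − 1·227 = -316  (check: 859·71 + 193·(-316) = 1)
The row with r = 1 (the gcd) gives the Bezout coefficients s = 71, t = -316.
Result: 859 · (71) + 193 · (-316) = 1.

gcd(859, 193) = 1; s = 71, t = -316 (check: 859·71 + 193·(-316) = 1).


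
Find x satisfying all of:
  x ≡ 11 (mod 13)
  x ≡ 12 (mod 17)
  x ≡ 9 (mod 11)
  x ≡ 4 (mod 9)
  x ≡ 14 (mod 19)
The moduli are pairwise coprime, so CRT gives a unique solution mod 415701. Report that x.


Product of moduli M = 13 · 17 · 11 · 9 · 19 = 415701.
Merge one congruence at a time:
  Start: x ≡ 11 (mod 13).
  Combine with x ≡ 12 (mod 17); new modulus lcm = 221.
    Write x = 11 + 13·t and substitute into x ≡ 12 (mod 17): 13·t ≡ 12 − 11 = 1 (mod 17).
    The inverse of 13 mod 17 is 4 (since 13·4 = 52 = 3·17 + 1), so t ≡ 4·1 = 4 ≡ 4 (mod 17).
    Then x = 11 + 13·4 = 63, valid modulo lcm(13, 17) = 221: x ≡ 63 (mod 221).
  Combine with x ≡ 9 (mod 11); new modulus lcm = 2431.
    Write x = 63 + 221·t and substitute into x ≡ 9 (mod 11): 221·t ≡ 9 − 63 = -54 (mod 11).
    Reduce coefficients mod 11: 1·t ≡ 1 (mod 11).
    So t ≡ 1 (mod 11).
    Then x = 63 + 221·1 = 284, valid modulo lcm(221, 11) = 2431: x ≡ 284 (mod 2431).
  Combine with x ≡ 4 (mod 9); new modulus lcm = 21879.
    Write x = 284 + 2431·t and substitute into x ≡ 4 (mod 9): 2431·t ≡ 4 − 284 = -280 (mod 9).
    Reduce coefficients mod 9: 1·t ≡ 8 (mod 9).
    So t ≡ 8 (mod 9).
    Then x = 284 + 2431·8 = 19732, valid modulo lcm(2431, 9) = 21879: x ≡ 19732 (mod 21879).
  Combine with x ≡ 14 (mod 19); new modulus lcm = 415701.
    Write x = 19732 + 21879·t and substitute into x ≡ 14 (mod 19): 21879·t ≡ 14 − 19732 = -19718 (mod 19).
    Reduce coefficients mod 19: 10·t ≡ 4 (mod 19).
    The inverse of 10 mod 19 is 2 (since 10·2 = 20 = 1·19 + 1), so t ≡ 2·4 = 8 ≡ 8 (mod 19).
    Then x = 19732 + 21879·8 = 194764, valid modulo lcm(21879, 19) = 415701: x ≡ 194764 (mod 415701).
Verify against each original: 194764 mod 13 = 11, 194764 mod 17 = 12, 194764 mod 11 = 9, 194764 mod 9 = 4, 194764 mod 19 = 14.

x ≡ 194764 (mod 415701).


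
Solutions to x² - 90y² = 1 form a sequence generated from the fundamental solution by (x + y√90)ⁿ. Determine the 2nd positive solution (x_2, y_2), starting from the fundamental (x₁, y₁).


Step 1: Find the fundamental solution (x₁, y₁) of x² - 90y² = 1.
  Expand √90 as a continued fraction. a₀ = ⌊√90⌋ = 9; iterate m_{k+1} = d_k·a_k − m_k, d_{k+1} = (90 − m_{k+1}²)/d_k, a_{k+1} = ⌊(a₀ + m_{k+1})/d_{k+1}⌋ (starting m₀ = 0, d₀ = 1), with convergents p_k = a_k·p_{k-1} + p_{k-2}, q_k = a_k·q_{k-1} + q_{k-2} (p₋₁ = 1, q₋₁ = 0):
  k = 0: a₀ = 9; p₀/q₀ = 9/1; p₀² − 90·q₀² = 81 − 90 = -9.
  k = 1: m = 9, d = 9, a = ⌊(9 + 9)/9⌋ = 2; p/q = (2·9 + 1)/(2·1 + 0) = 19/2; p² − 90·q² = 361 − 360 = 1.
  The first convergent with p² − 90·q² = 1 gives the fundamental solution (x₁, y₁) = (19, 2).
Step 2: Apply the recurrence (x_{n+1}, y_{n+1}) = (x₁x_n + 90y₁y_n, x₁y_n + y₁x_n) repeatedly.
  From (x_1, y_1) = (19, 2): x_2 = 19·19 + 90·2·2 = 721; y_2 = 19·2 + 2·19 = 76.
Step 3: Verify x_2² - 90·y_2² = 519841 - 519840 = 1 (should be 1). ✓

(x_1, y_1) = (19, 2); (x_2, y_2) = (721, 76).


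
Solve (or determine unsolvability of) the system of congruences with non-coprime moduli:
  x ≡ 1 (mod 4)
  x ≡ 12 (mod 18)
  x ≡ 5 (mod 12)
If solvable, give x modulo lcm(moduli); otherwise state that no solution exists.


Moduli 4, 18, 12 are not pairwise coprime, so CRT works modulo lcm(m_i) when all pairwise compatibility conditions hold.
Pairwise compatibility: gcd(m_i, m_j) must divide a_i - a_j for every pair.
Merge one congruence at a time:
  Start: x ≡ 1 (mod 4).
  Combine with x ≡ 12 (mod 18): gcd(4, 18) = 2, and 12 - 1 = 11 is NOT divisible by 2.
    ⇒ system is inconsistent (no integer solution).

No solution (the system is inconsistent).


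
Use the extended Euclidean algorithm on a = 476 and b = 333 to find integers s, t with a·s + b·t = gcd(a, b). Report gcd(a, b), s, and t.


Euclidean algorithm on (476, 333) — divide until remainder is 0:
  476 = 1 · 333 + 143
  333 = 2 · 143 + 47
  143 = 3 · 47 + 2
  47 = 23 · 2 + 1
  2 = 2 · 1 + 0
gcd(476, 333) = 1.
Track Bezout coefficients alongside the remainders: start with r₀ = 476 = a·1 + b·0 (s = 1, t = 0) and r₁ = 333 = a·0 + b·1 (s = 0, t = 1); each new remainder r_{k+1} = r_{k-1} − q_k·r_k inherits s_{k+1} = s_{k-1} − q_k·s_k, t_{k+1} = t_{k-1} − q_k·t_k, so r_k = a·s_k + b·t_k at every step:
  q = 1: r = 143, s = 1 − 1·0 = 1, t = 0 − 1·1 = -1  (check: 476·1 + 333·(-1) = 143)
  q = 2: r = 47, s = 0 − 2·1 = -2, t = 1 − 2·(-1) = 3  (check: 476·(-2) + 333·3 = 47)
  q = 3: r = 2, s = 1 − 3·(-2) = 7, t = -1 − 3·3 = -10  (check: 476·7 + 333·(-10) = 2)
  q = 23: r = 1, s = -2 − 23·7 = -163, t = 3 − 23·(-10) = 233  (check: 476·(-163) + 333·233 = 1)
The row with r = 1 (the gcd) gives the Bezout coefficients s = -163, t = 233.
Result: 476 · (-163) + 333 · (233) = 1.

gcd(476, 333) = 1; s = -163, t = 233 (check: 476·(-163) + 333·233 = 1).


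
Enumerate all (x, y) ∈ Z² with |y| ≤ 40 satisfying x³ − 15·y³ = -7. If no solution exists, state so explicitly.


The equation is x³ - 15y³ = -7. For fixed y, x³ = 15·y³ − 7, so a solution requires the RHS to be a perfect cube.
Strategy: iterate y from -40 to 40, compute RHS = 15·y³ − 7, and check whether it is a (positive or negative) perfect cube.
Check small values of y:
  y = 0: RHS = -7 is not a perfect cube.
  y = 1: RHS = 8 = (2)³ ⇒ x = 2 works.
  y = -1: RHS = -22 is not a perfect cube.
  y = 2: RHS = 113 is not a perfect cube.
  y = -2: RHS = -127 is not a perfect cube.
  y = 3: RHS = 398 is not a perfect cube.
  y = -3: RHS = -412 is not a perfect cube.
Continuing the search up to |y| = 40 finds no further solutions beyond those listed.
Collected solutions: (2, 1).

Solutions (with |y| ≤ 40): (2, 1).


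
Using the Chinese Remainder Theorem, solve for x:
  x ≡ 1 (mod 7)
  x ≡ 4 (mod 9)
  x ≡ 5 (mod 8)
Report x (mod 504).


Moduli 7, 9, 8 are pairwise coprime; by CRT there is a unique solution modulo M = 7 · 9 · 8 = 504.
Solve pairwise, accumulating the modulus:
  Start with x ≡ 1 (mod 7).
  Combine with x ≡ 4 (mod 9): since gcd(7, 9) = 1, we get a unique residue mod 63.
    Write x = 1 + 7·t and substitute into x ≡ 4 (mod 9): 7·t ≡ 4 − 1 = 3 (mod 9).
    The inverse of 7 mod 9 is 4 (since 7·4 = 28 = 3·9 + 1), so t ≡ 4·3 = 12 ≡ 3 (mod 9).
    Then x = 1 + 7·3 = 22, valid modulo lcm(7, 9) = 63: x ≡ 22 (mod 63).
  Combine with x ≡ 5 (mod 8): since gcd(63, 8) = 1, we get a unique residue mod 504.
    Write x = 22 + 63·t and substitute into x ≡ 5 (mod 8): 63·t ≡ 5 − 22 = -17 (mod 8).
    Reduce coefficients mod 8: 7·t ≡ 7 (mod 8).
    The inverse of 7 mod 8 is 7 (since 7·7 = 49 = 6·8 + 1), so t ≡ 7·7 = 49 ≡ 1 (mod 8).
    Then x = 22 + 63·1 = 85, valid modulo lcm(63, 8) = 504: x ≡ 85 (mod 504).
Verify: 85 mod 7 = 1 ✓, 85 mod 9 = 4 ✓, 85 mod 8 = 5 ✓.

x ≡ 85 (mod 504).


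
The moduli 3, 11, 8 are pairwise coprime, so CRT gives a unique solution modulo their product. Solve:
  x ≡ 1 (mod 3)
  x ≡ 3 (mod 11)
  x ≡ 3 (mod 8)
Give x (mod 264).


Moduli 3, 11, 8 are pairwise coprime; by CRT there is a unique solution modulo M = 3 · 11 · 8 = 264.
Solve pairwise, accumulating the modulus:
  Start with x ≡ 1 (mod 3).
  Combine with x ≡ 3 (mod 11): since gcd(3, 11) = 1, we get a unique residue mod 33.
    Write x = 1 + 3·t and substitute into x ≡ 3 (mod 11): 3·t ≡ 3 − 1 = 2 (mod 11).
    The inverse of 3 mod 11 is 4 (since 3·4 = 12 = 1·11 + 1), so t ≡ 4·2 = 8 ≡ 8 (mod 11).
    Then x = 1 + 3·8 = 25, valid modulo lcm(3, 11) = 33: x ≡ 25 (mod 33).
  Combine with x ≡ 3 (mod 8): since gcd(33, 8) = 1, we get a unique residue mod 264.
    Write x = 25 + 33·t and substitute into x ≡ 3 (mod 8): 33·t ≡ 3 − 25 = -22 (mod 8).
    Reduce coefficients mod 8: 1·t ≡ 2 (mod 8).
    So t ≡ 2 (mod 8).
    Then x = 25 + 33·2 = 91, valid modulo lcm(33, 8) = 264: x ≡ 91 (mod 264).
Verify: 91 mod 3 = 1 ✓, 91 mod 11 = 3 ✓, 91 mod 8 = 3 ✓.

x ≡ 91 (mod 264).
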